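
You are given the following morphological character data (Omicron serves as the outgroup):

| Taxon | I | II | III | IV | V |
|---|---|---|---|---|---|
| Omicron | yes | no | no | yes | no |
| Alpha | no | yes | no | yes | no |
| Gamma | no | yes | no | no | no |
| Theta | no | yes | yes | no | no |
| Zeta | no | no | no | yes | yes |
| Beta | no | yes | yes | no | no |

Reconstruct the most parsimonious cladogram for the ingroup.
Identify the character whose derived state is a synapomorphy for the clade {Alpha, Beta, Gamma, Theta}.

Character polarity is set by the outgroup: the derived state is whichever differs from the outgroup's state, so for I, IV the derived state is 'no', and for the remaining characters it is 'yes'.
I (derived state 'no') is shared by all ingroup taxa — unites the whole ingroup.
Only Alpha, Beta, Gamma, and Theta show the derived state 'yes' for II, supporting them as a clade.
III (derived state 'yes') is shared by Beta and Theta — a synapomorphy uniting that clade.
IV (derived state 'no') is shared by Beta, Gamma, and Theta — a synapomorphy uniting that clade.
V (derived state 'yes') is unique to Zeta (autapomorphy; uninformative for grouping).
Most parsimonious ingroup topology: ((Alpha,(Gamma,(Theta,Beta))),Zeta).
The clade {Alpha, Beta, Gamma, Theta} is supported by II: its derived state 'yes' occurs in exactly those taxa and in no other taxon (including the outgroup).

II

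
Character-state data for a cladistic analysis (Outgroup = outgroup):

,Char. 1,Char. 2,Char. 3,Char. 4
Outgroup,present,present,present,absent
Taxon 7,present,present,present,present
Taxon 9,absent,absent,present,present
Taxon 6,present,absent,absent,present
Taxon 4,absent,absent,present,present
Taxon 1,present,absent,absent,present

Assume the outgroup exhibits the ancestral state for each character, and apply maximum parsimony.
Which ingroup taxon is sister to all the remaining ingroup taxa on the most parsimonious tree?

Taxon 7

Character polarity is set by the outgroup: the derived state is whichever differs from the outgroup's state, so for Char. 1, Char. 2, Char. 3 the derived state is 'absent', and for the remaining characters it is 'present'.
Only Taxon 4 and Taxon 9 show the derived state 'absent' for Char. 1, supporting them as a clade.
Char. 2 (derived state 'absent') is shared by Taxon 1, Taxon 4, Taxon 6, and Taxon 9 — a synapomorphy uniting that clade.
Char. 3 (derived state 'absent') is shared by Taxon 1 and Taxon 6 — a synapomorphy uniting that clade.
Char. 4 (derived state 'present') is shared by all ingroup taxa — unites the whole ingroup.
Most parsimonious ingroup topology: (Taxon 7,((Taxon 9,Taxon 4),(Taxon 6,Taxon 1))).
Taxon 7 is sister to the clade containing all other ingroup taxa, so it is the earliest-diverging (most basal) ingroup lineage.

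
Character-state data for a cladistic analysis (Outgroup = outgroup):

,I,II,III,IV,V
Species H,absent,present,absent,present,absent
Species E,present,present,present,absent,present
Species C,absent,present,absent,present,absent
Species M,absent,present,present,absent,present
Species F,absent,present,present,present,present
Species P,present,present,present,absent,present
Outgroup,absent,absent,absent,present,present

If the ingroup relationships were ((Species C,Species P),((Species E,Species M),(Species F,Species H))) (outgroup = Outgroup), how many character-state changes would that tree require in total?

10

Map each character onto ((Species C,Species P),((Species E,Species M),(Species F,Species H))) (rooted by Outgroup) and count the minimum state changes it requires (Fitch parsimony):
I: 2; II: 1; III: 3; IV: 2; V: 2.
Total tree length = 10.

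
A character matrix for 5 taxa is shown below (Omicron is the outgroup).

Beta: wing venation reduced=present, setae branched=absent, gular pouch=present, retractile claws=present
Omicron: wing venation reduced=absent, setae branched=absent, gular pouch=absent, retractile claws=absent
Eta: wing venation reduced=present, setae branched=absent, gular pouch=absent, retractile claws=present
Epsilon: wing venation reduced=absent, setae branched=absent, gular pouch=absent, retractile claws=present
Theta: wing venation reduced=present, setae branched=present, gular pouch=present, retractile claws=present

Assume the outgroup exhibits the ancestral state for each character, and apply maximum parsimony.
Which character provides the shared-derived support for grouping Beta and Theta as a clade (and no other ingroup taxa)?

The outgroup has state 'absent' for every character, so 'present' is the derived state throughout.
wing venation reduced: derived state 'present' in Beta, Eta, and Theta only — synapomorphy for {Beta, Eta, Theta}.
setae branched (derived state 'present') is unique to Theta (autapomorphy; uninformative for grouping).
Only Beta and Theta show the derived state 'present' for gular pouch, supporting them as a clade.
All ingroup taxa share the derived state 'present' for retractile claws; it defines the ingroup but does not resolve relationships within it.
Most parsimonious ingroup topology: (Epsilon,((Beta,Theta),Eta)).
The clade {Beta, Theta} is supported by gular pouch: its derived state 'present' occurs in exactly those taxa and in no other taxon (including the outgroup).

gular pouch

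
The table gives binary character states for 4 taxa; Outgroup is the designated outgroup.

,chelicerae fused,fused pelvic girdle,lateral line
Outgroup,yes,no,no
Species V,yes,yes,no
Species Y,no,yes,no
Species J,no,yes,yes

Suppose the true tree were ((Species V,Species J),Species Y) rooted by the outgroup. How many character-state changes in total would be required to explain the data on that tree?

Map each character onto ((Species V,Species J),Species Y) (rooted by Outgroup) and count the minimum state changes it requires (Fitch parsimony):
chelicerae fused: 2; fused pelvic girdle: 1; lateral line: 1.
Total tree length = 4.

4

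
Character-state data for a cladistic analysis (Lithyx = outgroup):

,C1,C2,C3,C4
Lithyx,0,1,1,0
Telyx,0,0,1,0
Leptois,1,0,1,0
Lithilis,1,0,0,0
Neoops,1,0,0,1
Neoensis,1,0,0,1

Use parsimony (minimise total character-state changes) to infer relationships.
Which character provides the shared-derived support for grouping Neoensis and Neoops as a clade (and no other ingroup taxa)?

C4

Character polarity is set by the outgroup: the derived state is whichever differs from the outgroup's state, so for C2, C3 the derived state is '0', and for the remaining characters it is '1'.
Only Leptois, Lithilis, Neoensis, and Neoops show the derived state '1' for C1, supporting them as a clade.
All ingroup taxa share the derived state '0' for C2; it defines the ingroup but does not resolve relationships within it.
Only Lithilis, Neoensis, and Neoops show the derived state '0' for C3, supporting them as a clade.
C4 (derived state '1') is shared by Neoensis and Neoops — a synapomorphy uniting that clade.
Most parsimonious ingroup topology: (Telyx,(Leptois,(Lithilis,(Neoops,Neoensis)))).
The clade {Neoensis, Neoops} is supported by C4: its derived state '1' occurs in exactly those taxa and in no other taxon (including the outgroup).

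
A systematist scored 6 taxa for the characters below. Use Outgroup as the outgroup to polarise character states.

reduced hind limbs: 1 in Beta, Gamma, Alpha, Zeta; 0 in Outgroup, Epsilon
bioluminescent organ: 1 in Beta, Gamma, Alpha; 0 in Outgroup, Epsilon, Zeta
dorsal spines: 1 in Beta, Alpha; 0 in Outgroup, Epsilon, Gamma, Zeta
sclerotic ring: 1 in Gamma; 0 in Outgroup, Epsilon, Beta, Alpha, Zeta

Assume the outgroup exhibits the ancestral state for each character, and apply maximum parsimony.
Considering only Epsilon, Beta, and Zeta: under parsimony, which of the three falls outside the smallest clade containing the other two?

Epsilon

The outgroup has state '0' for every character, so '1' is the derived state throughout.
Only Alpha, Beta, Gamma, and Zeta show the derived state '1' for reduced hind limbs, supporting them as a clade.
bioluminescent organ: derived state '1' in Alpha, Beta, and Gamma only — synapomorphy for {Alpha, Beta, Gamma}.
dorsal spines: derived state '1' in Alpha and Beta only — synapomorphy for {Alpha, Beta}.
sclerotic ring (derived state '1') is unique to Gamma (autapomorphy; uninformative for grouping).
Most parsimonious ingroup topology: (Epsilon,((Gamma,(Beta,Alpha)),Zeta)).
Beta and Zeta share a more recent common ancestor with each other than either does with Epsilon, so Epsilon is the least closely related of the three.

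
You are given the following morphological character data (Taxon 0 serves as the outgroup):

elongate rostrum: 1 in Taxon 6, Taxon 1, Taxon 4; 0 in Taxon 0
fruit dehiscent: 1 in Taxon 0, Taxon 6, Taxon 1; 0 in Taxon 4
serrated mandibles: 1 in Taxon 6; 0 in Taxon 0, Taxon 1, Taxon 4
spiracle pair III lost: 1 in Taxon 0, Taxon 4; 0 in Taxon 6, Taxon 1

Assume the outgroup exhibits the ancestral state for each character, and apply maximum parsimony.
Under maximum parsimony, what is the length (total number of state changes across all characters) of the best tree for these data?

4

Character polarity is set by the outgroup: the derived state is whichever differs from the outgroup's state, so for fruit dehiscent, spiracle pair III lost the derived state is '0', and for the remaining characters it is '1'.
elongate rostrum (derived state '1') is shared by all ingroup taxa — unites the whole ingroup.
fruit dehiscent: derived state '0' in Taxon 4 only — an autapomorphy, so it tells us nothing about relationships among taxa.
serrated mandibles (derived state '1') is unique to Taxon 6 (autapomorphy; uninformative for grouping).
Only Taxon 1 and Taxon 6 show the derived state '0' for spiracle pair III lost, supporting them as a clade.
Most parsimonious ingroup topology: ((Taxon 6,Taxon 1),Taxon 4).
Changes per character on this tree: elongate rostrum: 1; fruit dehiscent: 1; serrated mandibles: 1; spiracle pair III lost: 1.
Total = 4.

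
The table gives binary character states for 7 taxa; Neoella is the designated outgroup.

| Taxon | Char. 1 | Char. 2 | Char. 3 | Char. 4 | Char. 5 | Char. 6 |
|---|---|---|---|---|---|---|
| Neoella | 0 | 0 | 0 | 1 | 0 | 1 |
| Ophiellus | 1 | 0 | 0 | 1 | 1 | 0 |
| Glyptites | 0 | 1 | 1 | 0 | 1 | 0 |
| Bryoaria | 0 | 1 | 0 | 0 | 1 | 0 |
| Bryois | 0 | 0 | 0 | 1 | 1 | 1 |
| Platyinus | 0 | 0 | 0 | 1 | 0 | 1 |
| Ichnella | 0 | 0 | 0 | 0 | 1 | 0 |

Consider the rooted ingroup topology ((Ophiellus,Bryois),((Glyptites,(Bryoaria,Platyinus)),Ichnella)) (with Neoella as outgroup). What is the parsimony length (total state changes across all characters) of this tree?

11

Map each character onto ((Ophiellus,Bryois),((Glyptites,(Bryoaria,Platyinus)),Ichnella)) (rooted by Neoella) and count the minimum state changes it requires (Fitch parsimony):
Char. 1: 1; Char. 2: 2; Char. 3: 1; Char. 4: 2; Char. 5: 2; Char. 6: 3.
Total tree length = 11.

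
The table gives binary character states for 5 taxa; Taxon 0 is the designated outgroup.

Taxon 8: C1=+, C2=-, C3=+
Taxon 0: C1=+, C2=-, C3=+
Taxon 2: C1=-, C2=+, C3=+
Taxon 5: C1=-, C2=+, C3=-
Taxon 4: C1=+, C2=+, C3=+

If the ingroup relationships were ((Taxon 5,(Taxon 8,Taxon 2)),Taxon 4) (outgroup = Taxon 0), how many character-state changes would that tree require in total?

Map each character onto ((Taxon 5,(Taxon 8,Taxon 2)),Taxon 4) (rooted by Taxon 0) and count the minimum state changes it requires (Fitch parsimony):
C1: 2; C2: 2; C3: 1.
Total tree length = 5.

5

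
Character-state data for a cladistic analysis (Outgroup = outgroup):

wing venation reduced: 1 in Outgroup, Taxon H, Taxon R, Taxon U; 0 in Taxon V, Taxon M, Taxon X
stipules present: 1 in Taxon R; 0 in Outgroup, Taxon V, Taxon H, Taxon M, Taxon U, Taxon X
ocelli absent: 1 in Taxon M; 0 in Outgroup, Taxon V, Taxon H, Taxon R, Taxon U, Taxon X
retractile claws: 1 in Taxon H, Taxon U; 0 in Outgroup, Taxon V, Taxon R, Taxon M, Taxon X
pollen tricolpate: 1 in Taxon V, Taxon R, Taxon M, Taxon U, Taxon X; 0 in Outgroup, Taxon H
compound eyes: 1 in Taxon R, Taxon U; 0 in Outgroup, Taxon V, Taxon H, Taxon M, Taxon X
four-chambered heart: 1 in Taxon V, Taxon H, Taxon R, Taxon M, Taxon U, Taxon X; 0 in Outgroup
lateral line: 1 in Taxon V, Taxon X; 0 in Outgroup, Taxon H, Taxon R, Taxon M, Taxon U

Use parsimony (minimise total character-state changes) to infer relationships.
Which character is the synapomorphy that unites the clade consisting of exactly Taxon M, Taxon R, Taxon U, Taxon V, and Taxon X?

pollen tricolpate

Character polarity is set by the outgroup: the derived state is whichever differs from the outgroup's state, so for wing venation reduced the derived state is '0', and for the remaining characters it is '1'.
wing venation reduced (derived state '0') is shared by Taxon M, Taxon V, and Taxon X — a synapomorphy uniting that clade.
stipules present: derived state '1' in Taxon R only — an autapomorphy, so it tells us nothing about relationships among taxa.
ocelli absent (derived state '1') is unique to Taxon M (autapomorphy; uninformative for grouping).
retractile claws groups Taxon H and Taxon U, which is incompatible with the clades supported by the remaining characters; treating it as convergent (homoplasy) costs fewer steps than any alternative tree.
pollen tricolpate (derived state '1') is shared by Taxon M, Taxon R, Taxon U, Taxon V, and Taxon X — a synapomorphy uniting that clade.
Only Taxon R and Taxon U show the derived state '1' for compound eyes, supporting them as a clade.
All ingroup taxa share the derived state '1' for four-chambered heart; it defines the ingroup but does not resolve relationships within it.
lateral line (derived state '1') is shared by Taxon V and Taxon X — a synapomorphy uniting that clade.
Most parsimonious ingroup topology: ((((Taxon V,Taxon X),Taxon M),(Taxon R,Taxon U)),Taxon H).
The clade {Taxon M, Taxon R, Taxon U, Taxon V, Taxon X} is supported by pollen tricolpate: its derived state '1' occurs in exactly those taxa and in no other taxon (including the outgroup).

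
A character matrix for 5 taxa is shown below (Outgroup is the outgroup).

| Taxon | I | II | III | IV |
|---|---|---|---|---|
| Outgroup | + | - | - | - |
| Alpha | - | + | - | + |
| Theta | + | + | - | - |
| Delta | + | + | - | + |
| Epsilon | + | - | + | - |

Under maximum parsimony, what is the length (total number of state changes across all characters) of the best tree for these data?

4

Character polarity is set by the outgroup: the derived state is whichever differs from the outgroup's state, so for I the derived state is '-', and for the remaining characters it is '+'.
I (derived state '-') is unique to Alpha (autapomorphy; uninformative for grouping).
II: derived state '+' in Alpha, Delta, and Theta only — synapomorphy for {Alpha, Delta, Theta}.
III: derived state '+' in Epsilon only — an autapomorphy, so it tells us nothing about relationships among taxa.
IV: derived state '+' in Alpha and Delta only — synapomorphy for {Alpha, Delta}.
Most parsimonious ingroup topology: (((Alpha,Delta),Theta),Epsilon).
Changes per character on this tree: I: 1; II: 1; III: 1; IV: 1.
Total = 4.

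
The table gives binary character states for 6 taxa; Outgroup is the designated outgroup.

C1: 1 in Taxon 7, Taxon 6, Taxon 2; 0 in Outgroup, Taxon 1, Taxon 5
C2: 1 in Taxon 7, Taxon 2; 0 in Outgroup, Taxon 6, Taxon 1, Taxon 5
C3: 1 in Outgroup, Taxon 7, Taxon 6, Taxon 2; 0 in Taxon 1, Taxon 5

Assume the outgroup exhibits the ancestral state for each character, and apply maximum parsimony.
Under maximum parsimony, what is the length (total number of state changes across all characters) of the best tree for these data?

Character polarity is set by the outgroup: the derived state is whichever differs from the outgroup's state, so for C3 the derived state is '0', and for the remaining characters it is '1'.
Only Taxon 2, Taxon 6, and Taxon 7 show the derived state '1' for C1, supporting them as a clade.
Only Taxon 2 and Taxon 7 show the derived state '1' for C2, supporting them as a clade.
C3: derived state '0' in Taxon 1 and Taxon 5 only — synapomorphy for {Taxon 1, Taxon 5}.
Most parsimonious ingroup topology: (((Taxon 7,Taxon 2),Taxon 6),(Taxon 1,Taxon 5)).
Changes per character on this tree: C1: 1; C2: 1; C3: 1.
Total = 3.

3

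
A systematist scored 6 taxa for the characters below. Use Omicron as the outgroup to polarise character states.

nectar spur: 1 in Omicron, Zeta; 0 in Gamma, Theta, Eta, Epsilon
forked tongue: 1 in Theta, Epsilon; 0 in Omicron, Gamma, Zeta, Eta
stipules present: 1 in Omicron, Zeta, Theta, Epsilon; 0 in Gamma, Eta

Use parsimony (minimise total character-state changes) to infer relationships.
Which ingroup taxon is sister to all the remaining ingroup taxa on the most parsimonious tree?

Character polarity is set by the outgroup: the derived state is whichever differs from the outgroup's state, so for nectar spur, stipules present the derived state is '0', and for the remaining characters it is '1'.
nectar spur (derived state '0') is shared by Epsilon, Eta, Gamma, and Theta — a synapomorphy uniting that clade.
Only Epsilon and Theta show the derived state '1' for forked tongue, supporting them as a clade.
stipules present (derived state '0') is shared by Eta and Gamma — a synapomorphy uniting that clade.
Most parsimonious ingroup topology: (((Gamma,Eta),(Theta,Epsilon)),Zeta).
Zeta is sister to the clade containing all other ingroup taxa, so it is the earliest-diverging (most basal) ingroup lineage.

Zeta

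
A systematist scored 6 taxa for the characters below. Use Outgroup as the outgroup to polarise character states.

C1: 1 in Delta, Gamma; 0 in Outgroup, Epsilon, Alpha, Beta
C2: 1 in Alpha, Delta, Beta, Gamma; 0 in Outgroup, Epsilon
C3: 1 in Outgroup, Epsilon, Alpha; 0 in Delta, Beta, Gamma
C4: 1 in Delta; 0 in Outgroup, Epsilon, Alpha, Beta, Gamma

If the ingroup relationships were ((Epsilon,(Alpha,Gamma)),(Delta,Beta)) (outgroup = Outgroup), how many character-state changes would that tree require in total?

Map each character onto ((Epsilon,(Alpha,Gamma)),(Delta,Beta)) (rooted by Outgroup) and count the minimum state changes it requires (Fitch parsimony):
C1: 2; C2: 2; C3: 2; C4: 1.
Total tree length = 7.

7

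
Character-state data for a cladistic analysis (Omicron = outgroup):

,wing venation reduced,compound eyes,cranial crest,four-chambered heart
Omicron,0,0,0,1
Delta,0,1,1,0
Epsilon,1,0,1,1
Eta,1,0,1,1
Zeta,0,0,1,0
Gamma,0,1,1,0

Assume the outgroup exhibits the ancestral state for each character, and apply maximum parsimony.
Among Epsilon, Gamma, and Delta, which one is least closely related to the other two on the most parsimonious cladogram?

Character polarity is set by the outgroup: the derived state is whichever differs from the outgroup's state, so for four-chambered heart the derived state is '0', and for the remaining characters it is '1'.
wing venation reduced: derived state '1' in Epsilon and Eta only — synapomorphy for {Epsilon, Eta}.
compound eyes (derived state '1') is shared by Delta and Gamma — a synapomorphy uniting that clade.
cranial crest (derived state '1') is shared by all ingroup taxa — unites the whole ingroup.
four-chambered heart (derived state '0') is shared by Delta, Gamma, and Zeta — a synapomorphy uniting that clade.
Most parsimonious ingroup topology: (((Delta,Gamma),Zeta),(Epsilon,Eta)).
Gamma and Delta share a more recent common ancestor with each other than either does with Epsilon, so Epsilon is the least closely related of the three.

Epsilon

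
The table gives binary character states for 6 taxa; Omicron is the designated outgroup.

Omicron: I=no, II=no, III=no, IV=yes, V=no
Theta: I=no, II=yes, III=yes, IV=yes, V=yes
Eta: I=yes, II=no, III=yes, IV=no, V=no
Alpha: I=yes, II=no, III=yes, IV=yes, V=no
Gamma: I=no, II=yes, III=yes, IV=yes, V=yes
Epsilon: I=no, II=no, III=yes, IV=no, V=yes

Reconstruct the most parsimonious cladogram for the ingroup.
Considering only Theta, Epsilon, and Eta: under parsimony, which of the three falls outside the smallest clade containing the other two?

Character polarity is set by the outgroup: the derived state is whichever differs from the outgroup's state, so for IV the derived state is 'no', and for the remaining characters it is 'yes'.
I (derived state 'yes') is shared by Alpha and Eta — a synapomorphy uniting that clade.
II (derived state 'yes') is shared by Gamma and Theta — a synapomorphy uniting that clade.
III (derived state 'yes') is shared by all ingroup taxa — unites the whole ingroup.
IV groups Epsilon and Eta, which is incompatible with the clades supported by the remaining characters; treating it as convergent (homoplasy) costs fewer steps than any alternative tree.
Only Epsilon, Gamma, and Theta show the derived state 'yes' for V, supporting them as a clade.
Most parsimonious ingroup topology: (((Theta,Gamma),Epsilon),(Eta,Alpha)).
Epsilon and Theta share a more recent common ancestor with each other than either does with Eta, so Eta is the least closely related of the three.

Eta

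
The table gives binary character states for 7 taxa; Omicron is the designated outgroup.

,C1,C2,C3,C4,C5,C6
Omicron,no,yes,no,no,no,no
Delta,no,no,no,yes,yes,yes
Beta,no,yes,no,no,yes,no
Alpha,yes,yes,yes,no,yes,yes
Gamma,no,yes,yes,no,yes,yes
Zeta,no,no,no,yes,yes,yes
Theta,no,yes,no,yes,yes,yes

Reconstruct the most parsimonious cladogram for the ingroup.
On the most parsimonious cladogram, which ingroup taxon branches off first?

Character polarity is set by the outgroup: the derived state is whichever differs from the outgroup's state, so for C2 the derived state is 'no', and for the remaining characters it is 'yes'.
C1: derived state 'yes' in Alpha only — an autapomorphy, so it tells us nothing about relationships among taxa.
C2: derived state 'no' in Delta and Zeta only — synapomorphy for {Delta, Zeta}.
C3 (derived state 'yes') is shared by Alpha and Gamma — a synapomorphy uniting that clade.
Only Delta, Theta, and Zeta show the derived state 'yes' for C4, supporting them as a clade.
All ingroup taxa share the derived state 'yes' for C5; it defines the ingroup but does not resolve relationships within it.
C6 (derived state 'yes') is shared by Alpha, Delta, Gamma, Theta, and Zeta — a synapomorphy uniting that clade.
Most parsimonious ingroup topology: ((((Delta,Zeta),Theta),(Alpha,Gamma)),Beta).
Beta is sister to the clade containing all other ingroup taxa, so it is the earliest-diverging (most basal) ingroup lineage.

Beta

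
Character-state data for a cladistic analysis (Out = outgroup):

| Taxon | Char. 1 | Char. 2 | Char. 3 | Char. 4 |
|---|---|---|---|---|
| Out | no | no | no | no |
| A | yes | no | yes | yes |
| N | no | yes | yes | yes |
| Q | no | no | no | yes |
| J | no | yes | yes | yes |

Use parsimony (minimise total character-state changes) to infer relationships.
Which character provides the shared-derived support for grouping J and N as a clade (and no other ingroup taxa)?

Char. 2

The outgroup has state 'no' for every character, so 'yes' is the derived state throughout.
Char. 1: derived state 'yes' in A only — an autapomorphy, so it tells us nothing about relationships among taxa.
Char. 2 (derived state 'yes') is shared by J and N — a synapomorphy uniting that clade.
Char. 3 (derived state 'yes') is shared by A, J, and N — a synapomorphy uniting that clade.
All ingroup taxa share the derived state 'yes' for Char. 4; it defines the ingroup but does not resolve relationships within it.
Most parsimonious ingroup topology: ((A,(N,J)),Q).
The clade {J, N} is supported by Char. 2: its derived state 'yes' occurs in exactly those taxa and in no other taxon (including the outgroup).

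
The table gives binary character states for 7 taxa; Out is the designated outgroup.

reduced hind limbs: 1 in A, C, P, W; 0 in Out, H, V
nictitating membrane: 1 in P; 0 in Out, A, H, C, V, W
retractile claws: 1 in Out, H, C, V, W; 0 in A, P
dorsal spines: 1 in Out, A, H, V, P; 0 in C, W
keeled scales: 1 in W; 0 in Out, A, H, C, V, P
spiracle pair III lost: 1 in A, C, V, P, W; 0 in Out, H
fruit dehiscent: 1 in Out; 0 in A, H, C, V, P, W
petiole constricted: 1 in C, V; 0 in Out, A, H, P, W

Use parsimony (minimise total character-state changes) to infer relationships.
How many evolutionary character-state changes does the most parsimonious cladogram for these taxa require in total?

9

Character polarity is set by the outgroup: the derived state is whichever differs from the outgroup's state, so for retractile claws, dorsal spines, fruit dehiscent the derived state is '0', and for the remaining characters it is '1'.
Only A, C, P, and W show the derived state '1' for reduced hind limbs, supporting them as a clade.
nictitating membrane (derived state '1') is unique to P (autapomorphy; uninformative for grouping).
retractile claws: derived state '0' in A and P only — synapomorphy for {A, P}.
Only C and W show the derived state '0' for dorsal spines, supporting them as a clade.
keeled scales: derived state '1' in W only — an autapomorphy, so it tells us nothing about relationships among taxa.
spiracle pair III lost (derived state '1') is shared by A, C, P, V, and W — a synapomorphy uniting that clade.
fruit dehiscent (derived state '0') is shared by all ingroup taxa — unites the whole ingroup.
petiole constricted (state '1') occurs in C and V but conflicts with the nesting implied by the other characters — most parsimoniously interpreted as homoplasy.
Most parsimonious ingroup topology: ((((A,P),(C,W)),V),H).
Changes per character on this tree: reduced hind limbs: 1; nictitating membrane: 1; retractile claws: 1; dorsal spines: 1; keeled scales: 1; spiracle pair III lost: 1; fruit dehiscent: 1; petiole constricted: 2.
Total = 9.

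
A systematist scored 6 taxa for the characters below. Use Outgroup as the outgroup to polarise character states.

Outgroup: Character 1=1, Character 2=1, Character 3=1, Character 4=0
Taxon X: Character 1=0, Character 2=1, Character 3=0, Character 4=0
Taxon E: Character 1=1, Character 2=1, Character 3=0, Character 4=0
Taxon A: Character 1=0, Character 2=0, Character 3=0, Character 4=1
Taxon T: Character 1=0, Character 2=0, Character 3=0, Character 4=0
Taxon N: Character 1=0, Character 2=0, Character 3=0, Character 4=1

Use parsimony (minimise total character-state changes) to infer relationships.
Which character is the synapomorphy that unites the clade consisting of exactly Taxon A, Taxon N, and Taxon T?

Character 2

Character polarity is set by the outgroup: the derived state is whichever differs from the outgroup's state, so for Character 1, Character 2, Character 3 the derived state is '0', and for the remaining characters it is '1'.
Character 1 (derived state '0') is shared by Taxon A, Taxon N, Taxon T, and Taxon X — a synapomorphy uniting that clade.
Character 2 (derived state '0') is shared by Taxon A, Taxon N, and Taxon T — a synapomorphy uniting that clade.
All ingroup taxa share the derived state '0' for Character 3; it defines the ingroup but does not resolve relationships within it.
Character 4 (derived state '1') is shared by Taxon A and Taxon N — a synapomorphy uniting that clade.
Most parsimonious ingroup topology: ((Taxon X,((Taxon A,Taxon N),Taxon T)),Taxon E).
The clade {Taxon A, Taxon N, Taxon T} is supported by Character 2: its derived state '0' occurs in exactly those taxa and in no other taxon (including the outgroup).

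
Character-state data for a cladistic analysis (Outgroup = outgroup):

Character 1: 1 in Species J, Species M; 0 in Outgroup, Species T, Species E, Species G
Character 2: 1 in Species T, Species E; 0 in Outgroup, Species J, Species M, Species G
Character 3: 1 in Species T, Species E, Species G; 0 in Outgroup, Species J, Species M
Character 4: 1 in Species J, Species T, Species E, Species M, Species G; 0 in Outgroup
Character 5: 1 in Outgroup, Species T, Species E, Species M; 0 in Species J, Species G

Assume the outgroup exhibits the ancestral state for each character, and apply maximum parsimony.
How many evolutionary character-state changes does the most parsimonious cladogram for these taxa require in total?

Character polarity is set by the outgroup: the derived state is whichever differs from the outgroup's state, so for Character 5 the derived state is '0', and for the remaining characters it is '1'.
Character 1: derived state '1' in Species J and Species M only — synapomorphy for {Species J, Species M}.
Character 2 (derived state '1') is shared by Species E and Species T — a synapomorphy uniting that clade.
Character 3 (derived state '1') is shared by Species E, Species G, and Species T — a synapomorphy uniting that clade.
All ingroup taxa share the derived state '1' for Character 4; it defines the ingroup but does not resolve relationships within it.
Character 5 (state '0') occurs in Species G and Species J but conflicts with the nesting implied by the other characters — most parsimoniously interpreted as homoplasy.
Most parsimonious ingroup topology: ((Species J,Species M),((Species T,Species E),Species G)).
Changes per character on this tree: Character 1: 1; Character 2: 1; Character 3: 1; Character 4: 1; Character 5: 2.
Total = 6.

6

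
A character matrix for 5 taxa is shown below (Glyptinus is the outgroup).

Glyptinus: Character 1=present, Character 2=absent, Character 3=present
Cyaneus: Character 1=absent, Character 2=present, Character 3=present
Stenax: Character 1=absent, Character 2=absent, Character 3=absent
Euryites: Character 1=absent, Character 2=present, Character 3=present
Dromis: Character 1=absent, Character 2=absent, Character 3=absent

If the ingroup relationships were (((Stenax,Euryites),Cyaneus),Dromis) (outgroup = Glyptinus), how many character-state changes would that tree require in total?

Map each character onto (((Stenax,Euryites),Cyaneus),Dromis) (rooted by Glyptinus) and count the minimum state changes it requires (Fitch parsimony):
Character 1: 1; Character 2: 2; Character 3: 2.
Total tree length = 5.

5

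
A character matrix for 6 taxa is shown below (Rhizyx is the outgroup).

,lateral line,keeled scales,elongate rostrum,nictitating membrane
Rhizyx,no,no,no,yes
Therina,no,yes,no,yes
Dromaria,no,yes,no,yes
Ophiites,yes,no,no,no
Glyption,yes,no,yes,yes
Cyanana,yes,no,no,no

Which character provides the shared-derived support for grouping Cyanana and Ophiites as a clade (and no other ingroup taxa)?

Character polarity is set by the outgroup: the derived state is whichever differs from the outgroup's state, so for nictitating membrane the derived state is 'no', and for the remaining characters it is 'yes'.
lateral line: derived state 'yes' in Cyanana, Glyption, and Ophiites only — synapomorphy for {Cyanana, Glyption, Ophiites}.
Only Dromaria and Therina show the derived state 'yes' for keeled scales, supporting them as a clade.
elongate rostrum: derived state 'yes' in Glyption only — an autapomorphy, so it tells us nothing about relationships among taxa.
Only Cyanana and Ophiites show the derived state 'no' for nictitating membrane, supporting them as a clade.
Most parsimonious ingroup topology: ((Therina,Dromaria),((Ophiites,Cyanana),Glyption)).
The clade {Cyanana, Ophiites} is supported by nictitating membrane: its derived state 'no' occurs in exactly those taxa and in no other taxon (including the outgroup).

nictitating membrane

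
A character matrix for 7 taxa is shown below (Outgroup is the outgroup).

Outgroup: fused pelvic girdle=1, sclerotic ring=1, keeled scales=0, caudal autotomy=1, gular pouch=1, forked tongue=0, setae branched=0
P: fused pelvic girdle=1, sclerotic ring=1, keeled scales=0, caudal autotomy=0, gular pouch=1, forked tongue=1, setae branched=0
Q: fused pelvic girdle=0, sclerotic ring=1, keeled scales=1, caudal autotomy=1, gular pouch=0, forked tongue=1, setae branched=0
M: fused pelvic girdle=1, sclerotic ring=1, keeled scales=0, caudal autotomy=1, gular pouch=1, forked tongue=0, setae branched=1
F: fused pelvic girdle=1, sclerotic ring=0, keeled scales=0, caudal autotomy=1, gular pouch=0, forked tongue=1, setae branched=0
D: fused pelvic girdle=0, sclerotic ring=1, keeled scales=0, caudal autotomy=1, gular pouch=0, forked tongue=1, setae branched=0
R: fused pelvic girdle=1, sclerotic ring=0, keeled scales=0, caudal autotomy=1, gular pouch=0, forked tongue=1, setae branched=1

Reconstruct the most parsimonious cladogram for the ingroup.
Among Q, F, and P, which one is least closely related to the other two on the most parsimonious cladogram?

P

Character polarity is set by the outgroup: the derived state is whichever differs from the outgroup's state, so for fused pelvic girdle, sclerotic ring, caudal autotomy, gular pouch the derived state is '0', and for the remaining characters it is '1'.
fused pelvic girdle: derived state '0' in D and Q only — synapomorphy for {D, Q}.
sclerotic ring: derived state '0' in F and R only — synapomorphy for {F, R}.
keeled scales (derived state '1') is unique to Q (autapomorphy; uninformative for grouping).
caudal autotomy (derived state '0') is unique to P (autapomorphy; uninformative for grouping).
gular pouch: derived state '0' in D, F, Q, and R only — synapomorphy for {D, F, Q, R}.
forked tongue (derived state '1') is shared by D, F, P, Q, and R — a synapomorphy uniting that clade.
setae branched (state '1') occurs in M and R but conflicts with the nesting implied by the other characters — most parsimoniously interpreted as homoplasy.
Most parsimonious ingroup topology: ((P,((Q,D),(F,R))),M).
Q and F share a more recent common ancestor with each other than either does with P, so P is the least closely related of the three.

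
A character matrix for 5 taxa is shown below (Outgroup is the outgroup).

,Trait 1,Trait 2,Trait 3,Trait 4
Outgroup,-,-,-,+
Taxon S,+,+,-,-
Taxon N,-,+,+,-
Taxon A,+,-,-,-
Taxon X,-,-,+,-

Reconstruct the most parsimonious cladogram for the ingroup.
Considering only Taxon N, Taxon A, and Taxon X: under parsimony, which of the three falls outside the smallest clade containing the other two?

Character polarity is set by the outgroup: the derived state is whichever differs from the outgroup's state, so for Trait 4 the derived state is '-', and for the remaining characters it is '+'.
Trait 1 (derived state '+') is shared by Taxon A and Taxon S — a synapomorphy uniting that clade.
Trait 2 (state '+') occurs in Taxon N and Taxon S but conflicts with the nesting implied by the other characters — most parsimoniously interpreted as homoplasy.
Only Taxon N and Taxon X show the derived state '+' for Trait 3, supporting them as a clade.
All ingroup taxa share the derived state '-' for Trait 4; it defines the ingroup but does not resolve relationships within it.
Most parsimonious ingroup topology: ((Taxon S,Taxon A),(Taxon N,Taxon X)).
Taxon N and Taxon X share a more recent common ancestor with each other than either does with Taxon A, so Taxon A is the least closely related of the three.

Taxon A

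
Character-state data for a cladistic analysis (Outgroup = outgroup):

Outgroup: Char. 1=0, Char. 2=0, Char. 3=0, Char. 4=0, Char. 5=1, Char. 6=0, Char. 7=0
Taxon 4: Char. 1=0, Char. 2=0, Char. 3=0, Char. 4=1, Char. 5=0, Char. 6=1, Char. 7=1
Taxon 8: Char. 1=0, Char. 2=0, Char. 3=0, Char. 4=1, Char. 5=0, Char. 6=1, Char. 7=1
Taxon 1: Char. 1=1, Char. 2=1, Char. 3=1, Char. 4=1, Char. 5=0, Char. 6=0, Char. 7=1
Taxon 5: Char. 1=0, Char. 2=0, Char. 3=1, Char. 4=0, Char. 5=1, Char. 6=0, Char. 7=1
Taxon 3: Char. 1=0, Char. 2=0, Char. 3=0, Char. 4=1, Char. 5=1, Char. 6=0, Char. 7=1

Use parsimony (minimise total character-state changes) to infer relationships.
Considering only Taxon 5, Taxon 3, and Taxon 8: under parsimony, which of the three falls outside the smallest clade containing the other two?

Character polarity is set by the outgroup: the derived state is whichever differs from the outgroup's state, so for Char. 5 the derived state is '0', and for the remaining characters it is '1'.
Char. 1 (derived state '1') is unique to Taxon 1 (autapomorphy; uninformative for grouping).
Char. 2: derived state '1' in Taxon 1 only — an autapomorphy, so it tells us nothing about relationships among taxa.
Char. 3 groups Taxon 1 and Taxon 5, which is incompatible with the clades supported by the remaining characters; treating it as convergent (homoplasy) costs fewer steps than any alternative tree.
Char. 4: derived state '1' in Taxon 1, Taxon 3, Taxon 4, and Taxon 8 only — synapomorphy for {Taxon 1, Taxon 3, Taxon 4, Taxon 8}.
Char. 5 (derived state '0') is shared by Taxon 1, Taxon 4, and Taxon 8 — a synapomorphy uniting that clade.
Char. 6: derived state '1' in Taxon 4 and Taxon 8 only — synapomorphy for {Taxon 4, Taxon 8}.
All ingroup taxa share the derived state '1' for Char. 7; it defines the ingroup but does not resolve relationships within it.
Most parsimonious ingroup topology: ((((Taxon 4,Taxon 8),Taxon 1),Taxon 3),Taxon 5).
Taxon 3 and Taxon 8 share a more recent common ancestor with each other than either does with Taxon 5, so Taxon 5 is the least closely related of the three.

Taxon 5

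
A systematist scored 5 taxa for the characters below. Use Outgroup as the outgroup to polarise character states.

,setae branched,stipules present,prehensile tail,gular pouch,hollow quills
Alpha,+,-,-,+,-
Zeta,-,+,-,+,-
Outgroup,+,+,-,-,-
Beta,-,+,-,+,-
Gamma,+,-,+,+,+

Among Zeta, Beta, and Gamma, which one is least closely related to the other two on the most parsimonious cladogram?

Gamma

Character polarity is set by the outgroup: the derived state is whichever differs from the outgroup's state, so for setae branched, stipules present the derived state is '-', and for the remaining characters it is '+'.
setae branched (derived state '-') is shared by Beta and Zeta — a synapomorphy uniting that clade.
Only Alpha and Gamma show the derived state '-' for stipules present, supporting them as a clade.
prehensile tail: derived state '+' in Gamma only — an autapomorphy, so it tells us nothing about relationships among taxa.
All ingroup taxa share the derived state '+' for gular pouch; it defines the ingroup but does not resolve relationships within it.
hollow quills (derived state '+') is unique to Gamma (autapomorphy; uninformative for grouping).
Most parsimonious ingroup topology: ((Alpha,Gamma),(Beta,Zeta)).
Beta and Zeta share a more recent common ancestor with each other than either does with Gamma, so Gamma is the least closely related of the three.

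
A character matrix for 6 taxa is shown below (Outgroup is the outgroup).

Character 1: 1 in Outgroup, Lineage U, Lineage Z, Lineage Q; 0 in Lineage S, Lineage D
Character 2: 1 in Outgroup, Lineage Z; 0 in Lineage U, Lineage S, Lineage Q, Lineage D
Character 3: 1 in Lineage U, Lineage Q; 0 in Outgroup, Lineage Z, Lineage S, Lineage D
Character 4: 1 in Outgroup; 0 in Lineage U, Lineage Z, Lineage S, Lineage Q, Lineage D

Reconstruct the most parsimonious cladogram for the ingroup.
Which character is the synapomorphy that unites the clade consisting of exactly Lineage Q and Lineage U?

Character polarity is set by the outgroup: the derived state is whichever differs from the outgroup's state, so for Character 1, Character 2, Character 4 the derived state is '0', and for the remaining characters it is '1'.
Character 1: derived state '0' in Lineage D and Lineage S only — synapomorphy for {Lineage D, Lineage S}.
Only Lineage D, Lineage Q, Lineage S, and Lineage U show the derived state '0' for Character 2, supporting them as a clade.
Character 3: derived state '1' in Lineage Q and Lineage U only — synapomorphy for {Lineage Q, Lineage U}.
All ingroup taxa share the derived state '0' for Character 4; it defines the ingroup but does not resolve relationships within it.
Most parsimonious ingroup topology: (((Lineage U,Lineage Q),(Lineage S,Lineage D)),Lineage Z).
The clade {Lineage Q, Lineage U} is supported by Character 3: its derived state '1' occurs in exactly those taxa and in no other taxon (including the outgroup).

Character 3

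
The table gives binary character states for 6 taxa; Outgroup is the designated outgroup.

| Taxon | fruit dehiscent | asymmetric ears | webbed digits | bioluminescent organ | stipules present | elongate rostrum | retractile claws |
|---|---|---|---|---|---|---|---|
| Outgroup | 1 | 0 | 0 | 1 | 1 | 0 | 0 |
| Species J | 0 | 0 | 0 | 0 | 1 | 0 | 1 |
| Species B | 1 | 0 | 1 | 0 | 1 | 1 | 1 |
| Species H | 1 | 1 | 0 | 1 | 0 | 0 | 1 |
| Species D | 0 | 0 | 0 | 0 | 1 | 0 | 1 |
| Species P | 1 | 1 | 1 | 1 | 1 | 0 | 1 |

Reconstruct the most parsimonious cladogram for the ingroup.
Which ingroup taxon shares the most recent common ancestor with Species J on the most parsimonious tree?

Character polarity is set by the outgroup: the derived state is whichever differs from the outgroup's state, so for fruit dehiscent, bioluminescent organ, stipules present the derived state is '0', and for the remaining characters it is '1'.
fruit dehiscent (derived state '0') is shared by Species D and Species J — a synapomorphy uniting that clade.
Only Species H and Species P show the derived state '1' for asymmetric ears, supporting them as a clade.
webbed digits (state '1') occurs in Species B and Species P but conflicts with the nesting implied by the other characters — most parsimoniously interpreted as homoplasy.
Only Species B, Species D, and Species J show the derived state '0' for bioluminescent organ, supporting them as a clade.
stipules present (derived state '0') is unique to Species H (autapomorphy; uninformative for grouping).
elongate rostrum (derived state '1') is unique to Species B (autapomorphy; uninformative for grouping).
All ingroup taxa share the derived state '1' for retractile claws; it defines the ingroup but does not resolve relationships within it.
Most parsimonious ingroup topology: (((Species J,Species D),Species B),(Species H,Species P)).
Species J and Species D form a cherry on this tree, so they are sister taxa.

Species D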